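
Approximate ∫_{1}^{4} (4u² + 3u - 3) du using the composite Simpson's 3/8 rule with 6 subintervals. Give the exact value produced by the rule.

h = (4 − 1)/6 = 0.5.
Nodes u₀,…,u₆ = 1, 1.5, 2, 2.5, 3, 3.5, 4.
f(u) = 4u² + 3u - 3: f₀=4, f₁=10.5, f₂=19, f₃=29.5, f₄=42, f₅=56.5, f₆=73.
(3h/8)·[f₀ + 3f₁ + 3f₂ + 2f₃ + 3f₄ + 3f₅ + f₆] = 0.1875·(520) = 97.5.

97.5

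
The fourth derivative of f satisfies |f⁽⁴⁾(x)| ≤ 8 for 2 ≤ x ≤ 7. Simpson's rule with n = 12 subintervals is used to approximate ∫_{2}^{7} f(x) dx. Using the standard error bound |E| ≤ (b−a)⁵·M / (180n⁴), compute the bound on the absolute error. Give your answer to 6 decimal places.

0.006698

|E| ≤ (5)⁵·8 / (180·12⁴) = 25000/3732480 = 0.006698.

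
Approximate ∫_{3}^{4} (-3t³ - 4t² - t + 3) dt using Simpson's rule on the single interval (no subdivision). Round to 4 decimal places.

-181.0833

S = (b−a)/6 · [f(3) + 4f(3.5) + f(4)] = 0.166667·[(-117) + 4·(-178.125) + (-257)] = -181.0833.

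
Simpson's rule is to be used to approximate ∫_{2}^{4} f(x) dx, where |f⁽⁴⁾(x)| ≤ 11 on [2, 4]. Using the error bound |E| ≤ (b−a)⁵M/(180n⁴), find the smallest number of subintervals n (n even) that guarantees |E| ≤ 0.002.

6

Need 352/(180n⁴) ≤ 0.002.
n⁴ ≥ 352/(180·0.002) = 977.778 ⇒ n ≥ 5.5919, so the smallest even n is 6. (n must be even for Simpson's rule.)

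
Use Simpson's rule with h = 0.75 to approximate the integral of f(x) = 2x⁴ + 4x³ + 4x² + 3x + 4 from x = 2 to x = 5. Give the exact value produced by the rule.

h = (5 − 2)/4 = 0.75.
Nodes x₀,…,x₄ = 2, 2.75, 3.5, 4.25, 5.
f(x) = 2x⁴ + 4x³ + 4x² + 3x + 4: f₀=90, f₁=240.0703125, f₂=535.125, f₃=1048.5703125, f₄=1869.
(h/3)·[f₀ + 4f₁ + 2f₂ + 4f₃ + f₄] = 0.25·(8183.8125) = 2045.953125.

2045.953125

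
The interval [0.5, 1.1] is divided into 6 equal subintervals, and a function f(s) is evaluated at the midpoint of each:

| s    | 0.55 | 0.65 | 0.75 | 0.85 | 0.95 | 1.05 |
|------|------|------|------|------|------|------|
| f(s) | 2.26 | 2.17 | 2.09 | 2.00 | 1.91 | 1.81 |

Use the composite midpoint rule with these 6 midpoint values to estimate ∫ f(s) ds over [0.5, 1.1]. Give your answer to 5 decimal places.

1.22400

h = 0.1, n = 6.
h·[y(m₁) + y(m₂) + y(m₃) + y(m₄) + y(m₅) + y(m₆)] = 0.1·(12.24) = 1.22400.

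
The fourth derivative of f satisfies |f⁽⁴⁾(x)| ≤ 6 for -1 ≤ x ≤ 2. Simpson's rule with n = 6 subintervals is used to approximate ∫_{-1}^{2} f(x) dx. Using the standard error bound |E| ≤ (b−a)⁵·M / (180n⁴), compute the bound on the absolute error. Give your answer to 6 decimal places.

|E| ≤ (3)⁵·6 / (180·6⁴) = 1458/233280 = 0.006250.

0.006250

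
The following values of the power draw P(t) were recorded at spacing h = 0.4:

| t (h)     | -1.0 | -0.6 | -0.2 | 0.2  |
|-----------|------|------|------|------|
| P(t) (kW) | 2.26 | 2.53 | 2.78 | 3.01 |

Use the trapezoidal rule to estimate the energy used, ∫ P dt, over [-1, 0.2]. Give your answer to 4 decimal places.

h = 0.4, n = 3.
(h/2)·[y₀ + 2y₁ + 2y₂ + y₃] = 0.2·(15.89) = 3.1780.

3.1780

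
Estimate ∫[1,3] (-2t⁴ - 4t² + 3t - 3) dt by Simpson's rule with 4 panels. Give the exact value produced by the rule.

h = (3 − 1)/4 = 0.5.
Nodes t₀,…,t₄ = 1, 1.5, 2, 2.5, 3.
f(t) = -2t⁴ - 4t² + 3t - 3: f₀=-6, f₁=-17.625, f₂=-45, f₃=-98.625, f₄=-192.
(h/3)·[f₀ + 4f₁ + 2f₂ + 4f₃ + f₄] = 0.166667·(-753) = -125.5.

-125.5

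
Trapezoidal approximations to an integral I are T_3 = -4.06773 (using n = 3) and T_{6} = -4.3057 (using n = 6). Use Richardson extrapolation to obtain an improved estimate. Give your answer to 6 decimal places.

R = (4·T_{6} − T_3) / 3 = (4·(-4.3057) − (-4.06773))/3 = (-13.15507)/3 = -4.385023.

-4.385023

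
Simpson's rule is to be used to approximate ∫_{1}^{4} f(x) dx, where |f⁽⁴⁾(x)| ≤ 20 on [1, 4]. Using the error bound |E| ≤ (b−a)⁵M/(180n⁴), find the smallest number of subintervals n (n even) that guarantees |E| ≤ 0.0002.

Need 4860/(180n⁴) ≤ 0.0002.
n⁴ ≥ 4860/(180·0.0002) = 135000 ⇒ n ≥ 19.1683, so the smallest even n is 20. (n must be even for Simpson's rule.)

20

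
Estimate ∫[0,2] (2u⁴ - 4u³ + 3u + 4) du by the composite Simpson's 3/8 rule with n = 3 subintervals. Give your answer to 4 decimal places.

h = (2 − 0)/3 = 0.666667.
Nodes u₀,…,u₃ = 0, 0.666667, 1.333333, 2.
f(u) = 2u⁴ - 4u³ + 3u + 4: f₀=4, f₁=5.209877, f₂=4.839506, f₃=10.
(3h/8)·[f₀ + 3f₁ + 3f₂ + f₃] = 0.25·(44.148148) = 11.0370.

11.0370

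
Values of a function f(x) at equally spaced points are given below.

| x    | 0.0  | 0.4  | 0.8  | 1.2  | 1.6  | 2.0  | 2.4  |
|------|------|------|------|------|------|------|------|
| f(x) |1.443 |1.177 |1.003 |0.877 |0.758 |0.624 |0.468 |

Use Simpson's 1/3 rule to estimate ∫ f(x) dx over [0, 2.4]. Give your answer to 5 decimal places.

2.15267

h = 0.4, n = 6.
(h/3)·[y₀ + 4y₁ + 2y₂ + 4y₃ + 2y₄ + 4y₅ + y₆] = 0.133333·(16.145) = 2.15267.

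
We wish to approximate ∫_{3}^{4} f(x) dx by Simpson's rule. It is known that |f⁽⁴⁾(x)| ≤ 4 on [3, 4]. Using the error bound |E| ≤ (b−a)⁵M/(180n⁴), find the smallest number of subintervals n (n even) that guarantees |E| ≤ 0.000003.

Need 4/(180n⁴) ≤ 0.000003.
n⁴ ≥ 4/(180·0.000003) = 7407.41 ⇒ n ≥ 9.2772, so the smallest even n is 10. (n must be even for Simpson's rule.)

10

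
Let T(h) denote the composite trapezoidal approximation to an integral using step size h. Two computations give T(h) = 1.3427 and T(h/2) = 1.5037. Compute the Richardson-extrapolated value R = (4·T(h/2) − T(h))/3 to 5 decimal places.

R = (4·T(h/2) − T(h)) / 3 = (4·1.5037 − 1.3427)/3 = (4.6721)/3 = 1.55737.

1.55737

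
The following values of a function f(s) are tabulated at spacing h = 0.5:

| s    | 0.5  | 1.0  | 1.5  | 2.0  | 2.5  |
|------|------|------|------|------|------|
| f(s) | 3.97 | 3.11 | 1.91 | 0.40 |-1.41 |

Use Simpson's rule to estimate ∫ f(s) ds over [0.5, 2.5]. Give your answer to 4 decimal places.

3.4033

h = 0.5, n = 4.
(h/3)·[y₀ + 4y₁ + 2y₂ + 4y₃ + y₄] = 0.166667·(20.42) = 3.4033.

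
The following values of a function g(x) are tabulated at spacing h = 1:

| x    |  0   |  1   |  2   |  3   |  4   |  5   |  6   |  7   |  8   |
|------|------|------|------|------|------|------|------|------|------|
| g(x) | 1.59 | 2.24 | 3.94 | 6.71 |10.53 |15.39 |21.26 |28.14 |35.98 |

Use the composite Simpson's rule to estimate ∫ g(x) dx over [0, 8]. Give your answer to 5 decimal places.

h = 1, n = 8.
(h/3)·[y₀ + 4y₁ + 2y₂ + 4y₃ + 2y₄ + 4y₅ + 2y₆ + 4y₇ + y₈] = 0.333333·(318.95) = 106.31667.

106.31667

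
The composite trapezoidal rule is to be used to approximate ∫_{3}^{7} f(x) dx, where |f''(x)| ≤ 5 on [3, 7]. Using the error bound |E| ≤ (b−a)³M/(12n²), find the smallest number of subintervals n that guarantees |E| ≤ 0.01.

52

Need 320/(12n²) ≤ 0.01.
n² ≥ 320/(12·0.01) = 2666.67 ⇒ n ≥ 51.6398, so the smallest n is 52.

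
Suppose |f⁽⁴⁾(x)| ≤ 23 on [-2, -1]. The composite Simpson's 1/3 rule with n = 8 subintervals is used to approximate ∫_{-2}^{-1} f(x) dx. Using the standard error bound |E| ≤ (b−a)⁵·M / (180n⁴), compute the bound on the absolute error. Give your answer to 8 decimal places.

|E| ≤ (1)⁵·23 / (180·8⁴) = 23/737280 = 0.00003120.

0.00003120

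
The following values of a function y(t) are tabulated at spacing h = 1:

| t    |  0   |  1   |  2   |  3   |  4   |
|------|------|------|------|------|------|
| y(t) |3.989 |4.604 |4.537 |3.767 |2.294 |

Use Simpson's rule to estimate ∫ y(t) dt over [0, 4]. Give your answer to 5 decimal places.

h = 1, n = 4.
(h/3)·[y₀ + 4y₁ + 2y₂ + 4y₃ + y₄] = 0.333333·(48.841) = 16.28033.

16.28033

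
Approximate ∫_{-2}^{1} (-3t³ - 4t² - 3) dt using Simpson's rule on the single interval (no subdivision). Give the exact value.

S = (b−a)/6 · [f(-2) + 4f(-0.5) + f(1)] = 0.5·[5 + 4·(-3.625) + (-10)] = -9.75.

-9.75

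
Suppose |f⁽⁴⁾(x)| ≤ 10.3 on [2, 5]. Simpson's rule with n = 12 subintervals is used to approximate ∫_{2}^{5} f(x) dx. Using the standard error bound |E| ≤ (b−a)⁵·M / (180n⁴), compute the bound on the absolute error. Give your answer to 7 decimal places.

0.0006706

|E| ≤ (3)⁵·10.3 / (180·12⁴) = 2502.9/3732480 = 0.0006706.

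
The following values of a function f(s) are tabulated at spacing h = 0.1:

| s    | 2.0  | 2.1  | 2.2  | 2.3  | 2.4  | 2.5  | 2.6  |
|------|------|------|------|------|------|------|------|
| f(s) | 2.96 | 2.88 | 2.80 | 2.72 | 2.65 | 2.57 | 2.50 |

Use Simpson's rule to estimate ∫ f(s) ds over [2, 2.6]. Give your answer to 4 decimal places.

1.6347

h = 0.1, n = 6.
(h/3)·[y₀ + 4y₁ + 2y₂ + 4y₃ + 2y₄ + 4y₅ + y₆] = 0.033333·(49.04) = 1.6347.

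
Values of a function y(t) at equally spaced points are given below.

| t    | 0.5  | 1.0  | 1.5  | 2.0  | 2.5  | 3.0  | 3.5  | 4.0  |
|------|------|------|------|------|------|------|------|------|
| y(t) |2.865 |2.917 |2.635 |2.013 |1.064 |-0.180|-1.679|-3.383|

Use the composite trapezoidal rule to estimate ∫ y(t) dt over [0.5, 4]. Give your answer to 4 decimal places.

h = 0.5, n = 7.
(h/2)·[y₀ + 2y₁ + 2y₂ + 2y₃ + 2y₄ + 2y₅ + 2y₆ + y₇] = 0.25·(13.022) = 3.2555.

3.2555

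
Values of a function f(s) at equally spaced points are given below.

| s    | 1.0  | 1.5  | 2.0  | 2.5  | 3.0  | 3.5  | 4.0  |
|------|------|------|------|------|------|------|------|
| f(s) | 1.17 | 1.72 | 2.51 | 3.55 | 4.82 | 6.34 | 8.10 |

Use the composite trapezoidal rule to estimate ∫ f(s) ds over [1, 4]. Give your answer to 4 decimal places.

11.7875

h = 0.5, n = 6.
(h/2)·[y₀ + 2y₁ + 2y₂ + 2y₃ + 2y₄ + 2y₅ + y₆] = 0.25·(47.15) = 11.7875.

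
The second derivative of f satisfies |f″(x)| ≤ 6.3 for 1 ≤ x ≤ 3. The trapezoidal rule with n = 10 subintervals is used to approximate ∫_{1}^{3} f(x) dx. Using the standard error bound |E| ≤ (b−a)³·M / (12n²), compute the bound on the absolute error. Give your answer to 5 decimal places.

0.04200

|E| ≤ (2)³·6.3 / (12·10²) = 50.4/1200 = 0.04200.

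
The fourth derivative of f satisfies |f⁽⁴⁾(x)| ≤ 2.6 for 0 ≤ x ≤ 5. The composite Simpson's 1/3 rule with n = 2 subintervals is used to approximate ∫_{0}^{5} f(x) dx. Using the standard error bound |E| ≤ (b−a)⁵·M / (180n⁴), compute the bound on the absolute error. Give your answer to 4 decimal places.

|E| ≤ (5)⁵·2.6 / (180·2⁴) = 8125/2880 = 2.8212.

2.8212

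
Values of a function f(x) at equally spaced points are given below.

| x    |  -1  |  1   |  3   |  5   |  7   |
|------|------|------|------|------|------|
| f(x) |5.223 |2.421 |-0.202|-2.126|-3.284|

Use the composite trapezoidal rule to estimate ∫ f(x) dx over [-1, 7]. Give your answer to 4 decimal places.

2.1250

h = 2, n = 4.
(h/2)·[y₀ + 2y₁ + 2y₂ + 2y₃ + y₄] = 1·(2.125) = 2.1250.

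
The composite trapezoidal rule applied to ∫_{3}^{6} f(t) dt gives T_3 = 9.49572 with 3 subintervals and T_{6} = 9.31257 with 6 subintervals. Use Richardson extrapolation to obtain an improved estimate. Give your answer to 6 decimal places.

R = (4·T_{6} − T_3) / 3 = (4·9.31257 − 9.49572)/3 = (27.75456)/3 = 9.251520.

9.251520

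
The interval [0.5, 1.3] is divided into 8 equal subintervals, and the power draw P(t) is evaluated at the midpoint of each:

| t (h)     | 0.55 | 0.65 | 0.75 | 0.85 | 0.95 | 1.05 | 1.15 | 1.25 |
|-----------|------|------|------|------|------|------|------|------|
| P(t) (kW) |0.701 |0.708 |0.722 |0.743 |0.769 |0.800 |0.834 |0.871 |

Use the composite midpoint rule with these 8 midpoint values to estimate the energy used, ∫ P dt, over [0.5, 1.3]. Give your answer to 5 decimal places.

h = 0.1, n = 8.
h·[y(m₁) + y(m₂) + y(m₃) + y(m₄) + y(m₅) + y(m₆) + y(m₇) + y(m₈)] = 0.1·(6.148) = 0.61480.

0.61480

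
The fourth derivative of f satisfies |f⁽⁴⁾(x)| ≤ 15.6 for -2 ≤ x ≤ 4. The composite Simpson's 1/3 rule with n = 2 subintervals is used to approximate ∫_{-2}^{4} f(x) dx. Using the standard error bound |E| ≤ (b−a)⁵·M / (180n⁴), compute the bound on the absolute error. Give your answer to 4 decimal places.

|E| ≤ (6)⁵·15.6 / (180·2⁴) = 121305.6/2880 = 42.1200.

42.1200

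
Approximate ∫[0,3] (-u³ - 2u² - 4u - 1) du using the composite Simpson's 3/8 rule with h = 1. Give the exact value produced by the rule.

-59.25

h = (3 − 0)/3 = 1.
Nodes u₀,…,u₃ = 0, 1, 2, 3.
f(u) = -u³ - 2u² - 4u - 1: f₀=-1, f₁=-8, f₂=-25, f₃=-58.
(3h/8)·[f₀ + 3f₁ + 3f₂ + f₃] = 0.375·(-158) = -59.25.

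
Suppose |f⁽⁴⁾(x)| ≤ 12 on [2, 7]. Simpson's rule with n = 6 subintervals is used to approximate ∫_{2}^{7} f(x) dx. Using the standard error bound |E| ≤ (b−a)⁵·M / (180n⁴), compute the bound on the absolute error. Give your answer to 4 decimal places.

|E| ≤ (5)⁵·12 / (180·6⁴) = 37500/233280 = 0.1608.

0.1608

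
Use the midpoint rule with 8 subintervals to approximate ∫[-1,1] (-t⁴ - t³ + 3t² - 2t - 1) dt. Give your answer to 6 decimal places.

-0.410645

h = (1 − (-1))/8 = 0.25.
Midpoints m₁,…,m₈ = -0.875, -0.625, -0.375, -0.125, 0.125, 0.375, 0.625, 0.875.
f(m₁)=3.130615234375, f(m₂)=1.513427734375, f(m₃)=0.204833984375, f(m₄)=-0.701416015625, f(m₅)=-1.205322265625, f(m₆)=-1.400634765625, f(m₇)=-1.474853515625, f(m₈)=-1.709228515625.
h·[f(m₁) + f(m₂) + f(m₃) + f(m₄) + f(m₅) + f(m₆) + f(m₇) + f(m₈)] = 0.25·(-1.642578125) = -0.410645.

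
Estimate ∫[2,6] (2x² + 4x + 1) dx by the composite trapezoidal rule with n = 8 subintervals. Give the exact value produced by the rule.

h = (6 − 2)/8 = 0.5.
Nodes x₀,…,x₈ = 2, 2.5, 3, 3.5, 4, 4.5, 5, 5.5, 6.
f(x) = 2x² + 4x + 1: f₀=17, f₁=23.5, f₂=31, f₃=39.5, f₄=49, f₅=59.5, f₆=71, f₇=83.5, f₈=97.
(h/2)·[f₀ + 2f₁ + 2f₂ + 2f₃ + 2f₄ + 2f₅ + 2f₆ + 2f₇ + f₈] = 0.25·(828) = 207.

207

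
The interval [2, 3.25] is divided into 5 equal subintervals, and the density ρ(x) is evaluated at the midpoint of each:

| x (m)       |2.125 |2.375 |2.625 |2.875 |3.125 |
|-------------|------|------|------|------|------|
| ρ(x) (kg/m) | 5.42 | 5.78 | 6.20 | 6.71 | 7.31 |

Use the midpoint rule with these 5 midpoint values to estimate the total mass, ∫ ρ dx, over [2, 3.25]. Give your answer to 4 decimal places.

h = 0.25, n = 5.
h·[y(m₁) + y(m₂) + y(m₃) + y(m₄) + y(m₅)] = 0.25·(31.42) = 7.8550.

7.8550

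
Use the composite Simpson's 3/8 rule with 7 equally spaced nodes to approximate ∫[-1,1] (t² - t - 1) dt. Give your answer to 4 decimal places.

h = (1 − (-1))/6 = 0.333333.
Nodes t₀,…,t₆ = -1, -0.666667, -0.333333, 0, 0.333333, 0.666667, 1.
f(t) = t² - t - 1: f₀=1, f₁=0.111111, f₂=-0.555556, f₃=-1, f₄=-1.222222, f₅=-1.222222, f₆=-1.
(3h/8)·[f₀ + 3f₁ + 3f₂ + 2f₃ + 3f₄ + 3f₅ + f₆] = 0.125·(-10.666667) = -1.3333.

-1.3333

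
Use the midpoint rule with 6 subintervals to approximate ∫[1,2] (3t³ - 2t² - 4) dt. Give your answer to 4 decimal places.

2.5567

h = (2 − 1)/6 = 0.166667.
Midpoints m₁,…,m₆ = 1.083333, 1.25, 1.416667, 1.583333, 1.75, 1.916667.
f(m₁)=-2.532986, f(m₂)=-1.265625, f(m₃)=0.515625, f(m₄)=2.894097, f(m₅)=5.953125, f(m₆)=9.776042.
h·[f(m₁) + f(m₂) + f(m₃) + f(m₄) + f(m₅) + f(m₆)] = 0.166667·(15.340278) = 2.5567.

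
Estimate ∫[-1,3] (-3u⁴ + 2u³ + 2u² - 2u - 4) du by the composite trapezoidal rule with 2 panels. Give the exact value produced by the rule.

h = (3 − (-1))/2 = 2.
Nodes u₀,…,u₂ = -1, 1, 3.
f(u) = -3u⁴ + 2u³ + 2u² - 2u - 4: f₀=-5, f₁=-5, f₂=-181.
(h/2)·[f₀ + 2f₁ + f₂] = 1·(-196) = -196.

-196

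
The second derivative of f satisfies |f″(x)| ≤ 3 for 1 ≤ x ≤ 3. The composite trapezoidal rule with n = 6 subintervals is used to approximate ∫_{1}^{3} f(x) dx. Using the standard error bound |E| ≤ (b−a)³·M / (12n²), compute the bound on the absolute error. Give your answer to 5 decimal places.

|E| ≤ (2)³·3 / (12·6²) = 24/432 = 0.05556.

0.05556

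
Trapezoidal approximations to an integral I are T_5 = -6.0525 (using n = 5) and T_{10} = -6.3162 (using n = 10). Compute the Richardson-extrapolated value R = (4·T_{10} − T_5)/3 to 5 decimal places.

-6.40410

R = (4·T_{10} − T_5) / 3 = (4·(-6.3162) − (-6.0525))/3 = (-19.2123)/3 = -6.40410.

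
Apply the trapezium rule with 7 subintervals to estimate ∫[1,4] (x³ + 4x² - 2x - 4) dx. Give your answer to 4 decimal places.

h = (4 − 1)/7 = 0.428571.
Nodes x₀,…,x₇ = 1, 1.428571, 1.857143, 2.285714, 2.714286, 3.142857, 3.571429, 4.
f(x) = x³ + 4x² - 2x - 4: f₀=-1, f₁=4.221574, f₂=12.486880, f₃=24.268222, f₄=40.037901, f₅=60.268222, f₆=85.431487, f₇=116.
(h/2)·[f₀ + 2f₁ + 2f₂ + 2f₃ + 2f₄ + 2f₅ + 2f₆ + f₇] = 0.214286·(568.428571) = 121.8061.

121.8061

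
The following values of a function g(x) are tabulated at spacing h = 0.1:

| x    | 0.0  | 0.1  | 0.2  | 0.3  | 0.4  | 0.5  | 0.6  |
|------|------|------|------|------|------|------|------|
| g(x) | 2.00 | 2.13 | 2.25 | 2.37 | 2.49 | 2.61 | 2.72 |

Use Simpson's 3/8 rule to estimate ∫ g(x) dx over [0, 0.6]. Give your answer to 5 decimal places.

h = 0.1, n = 6.
(3h/8)·[y₀ + 3y₁ + 3y₂ + 2y₃ + 3y₄ + 3y₅ + y₆] = 0.0375·(37.90) = 1.42125.

1.42125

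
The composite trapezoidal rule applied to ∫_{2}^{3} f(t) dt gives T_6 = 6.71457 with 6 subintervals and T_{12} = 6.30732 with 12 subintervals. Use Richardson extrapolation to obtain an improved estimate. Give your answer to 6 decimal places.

R = (4·T_{12} − T_6) / 3 = (4·6.30732 − 6.71457)/3 = (18.51471)/3 = 6.171570.

6.171570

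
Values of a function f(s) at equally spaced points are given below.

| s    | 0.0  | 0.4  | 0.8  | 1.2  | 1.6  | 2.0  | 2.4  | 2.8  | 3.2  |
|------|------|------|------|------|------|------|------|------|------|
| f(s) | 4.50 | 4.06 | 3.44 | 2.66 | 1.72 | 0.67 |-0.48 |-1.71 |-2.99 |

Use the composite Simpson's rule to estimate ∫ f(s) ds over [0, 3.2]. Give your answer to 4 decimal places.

h = 0.4, n = 8.
(h/3)·[y₀ + 4y₁ + 2y₂ + 4y₃ + 2y₄ + 4y₅ + 2y₆ + 4y₇ + y₈] = 0.133333·(33.59) = 4.4787.

4.4787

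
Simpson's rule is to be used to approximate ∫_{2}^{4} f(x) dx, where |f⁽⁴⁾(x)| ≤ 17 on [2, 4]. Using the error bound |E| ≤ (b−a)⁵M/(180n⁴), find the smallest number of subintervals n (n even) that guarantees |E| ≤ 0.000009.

Need 544/(180n⁴) ≤ 0.000009.
n⁴ ≥ 544/(180·0.000009) = 335802 ⇒ n ≥ 24.0725, so the smallest even n is 26. (n must be even for Simpson's rule.)

26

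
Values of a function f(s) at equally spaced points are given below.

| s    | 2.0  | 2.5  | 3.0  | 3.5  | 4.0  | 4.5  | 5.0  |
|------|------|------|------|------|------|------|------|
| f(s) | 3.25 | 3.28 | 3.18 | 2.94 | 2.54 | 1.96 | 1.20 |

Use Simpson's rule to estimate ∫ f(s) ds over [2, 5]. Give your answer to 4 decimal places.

h = 0.5, n = 6.
(h/3)·[y₀ + 4y₁ + 2y₂ + 4y₃ + 2y₄ + 4y₅ + y₆] = 0.166667·(48.61) = 8.1017.

8.1017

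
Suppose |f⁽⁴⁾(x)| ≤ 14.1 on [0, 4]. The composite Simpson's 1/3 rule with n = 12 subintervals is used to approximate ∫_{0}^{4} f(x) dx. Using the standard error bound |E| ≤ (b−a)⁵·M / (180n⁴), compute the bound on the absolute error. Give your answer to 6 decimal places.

0.003868

|E| ≤ (4)⁵·14.1 / (180·12⁴) = 14438.4/3732480 = 0.003868.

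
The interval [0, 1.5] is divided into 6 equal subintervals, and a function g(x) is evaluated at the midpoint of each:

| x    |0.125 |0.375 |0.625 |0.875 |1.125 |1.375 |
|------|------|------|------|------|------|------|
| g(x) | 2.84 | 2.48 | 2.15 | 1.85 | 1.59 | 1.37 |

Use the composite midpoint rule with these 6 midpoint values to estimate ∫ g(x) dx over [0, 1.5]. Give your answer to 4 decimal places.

h = 0.25, n = 6.
h·[y(m₁) + y(m₂) + y(m₃) + y(m₄) + y(m₅) + y(m₆)] = 0.25·(12.28) = 3.0700.

3.0700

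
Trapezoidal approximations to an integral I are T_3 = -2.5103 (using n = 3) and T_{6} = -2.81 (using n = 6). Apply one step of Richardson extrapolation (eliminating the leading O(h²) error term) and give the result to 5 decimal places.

-2.90990

R = (4·T_{6} − T_3) / 3 = (4·(-2.81) − (-2.5103))/3 = (-8.7297)/3 = -2.90990.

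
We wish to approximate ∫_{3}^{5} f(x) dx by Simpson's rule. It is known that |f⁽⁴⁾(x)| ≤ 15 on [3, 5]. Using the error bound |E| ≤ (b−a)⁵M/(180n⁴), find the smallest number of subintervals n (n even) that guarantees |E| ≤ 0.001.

Need 480/(180n⁴) ≤ 0.001.
n⁴ ≥ 480/(180·0.001) = 2666.67 ⇒ n ≥ 7.1861, so the smallest even n is 8. (n must be even for Simpson's rule.)

8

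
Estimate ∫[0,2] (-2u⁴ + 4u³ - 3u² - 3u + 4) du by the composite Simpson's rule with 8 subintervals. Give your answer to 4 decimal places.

-2.8021

h = (2 − 0)/8 = 0.25.
Nodes u₀,…,u₈ = 0, 0.25, 0.5, 0.75, 1, 1.25, 1.5, 1.75, 2.
f(u) = -2u⁴ + 4u³ - 3u² - 3u + 4: f₀=4, f₁=3.1171875, f₂=2.125, f₃=1.1171875, f₄=0, f₅=-1.5078125, f₆=-3.875, f₇=-7.7578125, f₈=-14.
(h/3)·[f₀ + 4f₁ + 2f₂ + 4f₃ + 2f₄ + 4f₅ + 2f₆ + 4f₇ + f₈] = 0.083333·(-33.625) = -2.8021.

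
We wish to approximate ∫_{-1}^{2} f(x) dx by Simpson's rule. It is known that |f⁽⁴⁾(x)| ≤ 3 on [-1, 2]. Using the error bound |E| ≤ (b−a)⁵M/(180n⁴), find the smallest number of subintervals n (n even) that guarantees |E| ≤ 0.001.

Need 729/(180n⁴) ≤ 0.001.
n⁴ ≥ 729/(180·0.001) = 4050 ⇒ n ≥ 7.9774, so the smallest even n is 8. (n must be even for Simpson's rule.)

8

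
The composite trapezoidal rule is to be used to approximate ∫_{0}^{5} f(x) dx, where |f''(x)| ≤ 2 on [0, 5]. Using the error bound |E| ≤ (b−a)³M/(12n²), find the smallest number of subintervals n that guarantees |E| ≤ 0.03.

Need 250/(12n²) ≤ 0.03.
n² ≥ 250/(12·0.03) = 694.444 ⇒ n ≥ 26.3523, so the smallest n is 27.

27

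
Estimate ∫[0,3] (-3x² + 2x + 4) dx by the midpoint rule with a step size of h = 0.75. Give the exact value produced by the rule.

h = (3 − 0)/4 = 0.75.
Midpoints m₁,…,m₄ = 0.375, 1.125, 1.875, 2.625.
f(m₁)=4.328125, f(m₂)=2.453125, f(m₃)=-2.796875, f(m₄)=-11.421875.
h·[f(m₁) + f(m₂) + f(m₃) + f(m₄)] = 0.75·(-7.4375) = -5.578125.

-5.578125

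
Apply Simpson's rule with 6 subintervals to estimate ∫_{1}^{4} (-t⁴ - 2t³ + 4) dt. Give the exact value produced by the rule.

-320.125

h = (4 − 1)/6 = 0.5.
Nodes t₀,…,t₆ = 1, 1.5, 2, 2.5, 3, 3.5, 4.
f(t) = -t⁴ - 2t³ + 4: f₀=1, f₁=-7.8125, f₂=-28, f₃=-66.3125, f₄=-131, f₅=-231.8125, f₆=-380.
(h/3)·[f₀ + 4f₁ + 2f₂ + 4f₃ + 2f₄ + 4f₅ + f₆] = 0.166667·(-1920.75) = -320.125.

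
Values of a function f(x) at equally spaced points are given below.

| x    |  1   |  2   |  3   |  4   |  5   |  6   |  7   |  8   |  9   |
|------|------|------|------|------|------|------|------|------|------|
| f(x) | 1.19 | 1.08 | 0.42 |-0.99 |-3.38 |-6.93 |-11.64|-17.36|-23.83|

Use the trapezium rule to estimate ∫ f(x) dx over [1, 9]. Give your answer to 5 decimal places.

-50.12000

h = 1, n = 8.
(h/2)·[y₀ + 2y₁ + 2y₂ + 2y₃ + 2y₄ + 2y₅ + 2y₆ + 2y₇ + y₈] = 0.5·(-100.24) = -50.12000.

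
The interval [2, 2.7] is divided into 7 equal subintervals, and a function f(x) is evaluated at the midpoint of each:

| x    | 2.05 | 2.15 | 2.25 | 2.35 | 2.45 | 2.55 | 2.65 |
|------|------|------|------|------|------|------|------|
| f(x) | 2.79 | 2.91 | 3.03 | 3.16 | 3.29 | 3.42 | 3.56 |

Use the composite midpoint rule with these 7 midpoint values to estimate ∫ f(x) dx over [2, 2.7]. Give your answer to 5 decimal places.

h = 0.1, n = 7.
h·[y(m₁) + y(m₂) + y(m₃) + y(m₄) + y(m₅) + y(m₆) + y(m₇)] = 0.1·(22.16) = 2.21600.

2.21600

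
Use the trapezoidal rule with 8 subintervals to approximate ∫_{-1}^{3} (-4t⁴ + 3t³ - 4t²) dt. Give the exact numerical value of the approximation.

h = (3 − (-1))/8 = 0.5.
Nodes t₀,…,t₈ = -1, -0.5, 0, 0.5, 1, 1.5, 2, 2.5, 3.
f(t) = -4t⁴ + 3t³ - 4t²: f₀=-11, f₁=-1.625, f₂=0, f₃=-0.875, f₄=-5, f₅=-19.125, f₆=-56, f₇=-134.375, f₈=-279.
(h/2)·[f₀ + 2f₁ + 2f₂ + 2f₃ + 2f₄ + 2f₅ + 2f₆ + 2f₇ + f₈] = 0.25·(-724) = -181.

-181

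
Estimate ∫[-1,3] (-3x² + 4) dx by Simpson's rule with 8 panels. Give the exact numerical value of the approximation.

-12

h = (3 − (-1))/8 = 0.5.
Nodes x₀,…,x₈ = -1, -0.5, 0, 0.5, 1, 1.5, 2, 2.5, 3.
f(x) = -3x² + 4: f₀=1, f₁=3.25, f₂=4, f₃=3.25, f₄=1, f₅=-2.75, f₆=-8, f₇=-14.75, f₈=-23.
(h/3)·[f₀ + 4f₁ + 2f₂ + 4f₃ + 2f₄ + 4f₅ + 2f₆ + 4f₇ + f₈] = 0.166667·(-72) = -12.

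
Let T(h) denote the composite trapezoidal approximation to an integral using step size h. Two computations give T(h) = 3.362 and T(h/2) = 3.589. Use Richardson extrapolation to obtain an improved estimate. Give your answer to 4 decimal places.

3.6647

R = (4·T(h/2) − T(h)) / 3 = (4·3.589 − 3.362)/3 = (10.994)/3 = 3.6647.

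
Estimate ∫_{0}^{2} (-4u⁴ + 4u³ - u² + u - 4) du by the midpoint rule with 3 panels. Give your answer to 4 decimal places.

h = (2 − 0)/3 = 0.666667.
Midpoints m₁,…,m₃ = 0.333333, 1, 1.666667.
f(m₁)=-3.679012, f(m₂)=-4, f(m₃)=-17.456790.
h·[f(m₁) + f(m₂) + f(m₃)] = 0.666667·(-25.135802) = -16.7572.

-16.7572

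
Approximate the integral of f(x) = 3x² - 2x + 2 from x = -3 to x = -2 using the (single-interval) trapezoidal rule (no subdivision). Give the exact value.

26.5

T = (b−a)/2 · [f(-3) + f(-2)] = 0.5·[35 + 18] = 26.5.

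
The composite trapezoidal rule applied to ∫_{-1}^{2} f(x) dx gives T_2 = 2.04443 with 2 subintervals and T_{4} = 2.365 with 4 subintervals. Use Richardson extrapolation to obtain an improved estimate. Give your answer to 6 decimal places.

2.471857

R = (4·T_{4} − T_2) / 3 = (4·2.365 − 2.04443)/3 = (7.41557)/3 = 2.471857.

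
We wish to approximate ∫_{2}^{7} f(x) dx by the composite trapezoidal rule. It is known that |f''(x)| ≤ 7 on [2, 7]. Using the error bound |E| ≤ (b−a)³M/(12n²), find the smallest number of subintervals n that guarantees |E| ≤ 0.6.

Need 875/(12n²) ≤ 0.6.
n² ≥ 875/(12·0.6) = 121.528 ⇒ n ≥ 11.0240, so the smallest n is 12.

12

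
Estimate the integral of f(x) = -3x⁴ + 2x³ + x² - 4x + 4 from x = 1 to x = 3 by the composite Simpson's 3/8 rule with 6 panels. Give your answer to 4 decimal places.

h = (3 − 1)/6 = 0.333333.
Nodes x₀,…,x₆ = 1, 1.333333, 1.666667, 2, 2.333333, 2.666667, 3.
f(x) = -3x⁴ + 2x³ + x² - 4x + 4: f₀=0, f₁=-4.296296, f₂=-13.777778, f₃=-32, f₄=-63.407407, f₅=-113.333333, f₆=-188.
(3h/8)·[f₀ + 3f₁ + 3f₂ + 2f₃ + 3f₄ + 3f₅ + f₆] = 0.125·(-836.444444) = -104.5556.

-104.5556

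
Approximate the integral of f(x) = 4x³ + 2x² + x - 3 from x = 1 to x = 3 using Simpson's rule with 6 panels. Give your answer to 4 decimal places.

95.3333

h = (3 − 1)/6 = 0.333333.
Nodes x₀,…,x₆ = 1, 1.333333, 1.666667, 2, 2.333333, 2.666667, 3.
f(x) = 4x³ + 2x² + x - 3: f₀=4, f₁=11.370370, f₂=22.740741, f₃=39, f₄=61.037037, f₅=89.740741, f₆=126.
(h/3)·[f₀ + 4f₁ + 2f₂ + 4f₃ + 2f₄ + 4f₅ + f₆] = 0.111111·(858) = 95.3333.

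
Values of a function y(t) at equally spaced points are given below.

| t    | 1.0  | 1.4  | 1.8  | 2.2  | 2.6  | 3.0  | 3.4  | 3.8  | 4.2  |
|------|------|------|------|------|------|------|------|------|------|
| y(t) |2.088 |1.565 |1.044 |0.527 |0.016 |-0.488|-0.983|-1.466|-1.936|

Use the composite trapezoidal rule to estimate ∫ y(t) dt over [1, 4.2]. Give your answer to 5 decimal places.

0.11640

h = 0.4, n = 8.
(h/2)·[y₀ + 2y₁ + 2y₂ + 2y₃ + 2y₄ + 2y₅ + 2y₆ + 2y₇ + y₈] = 0.2·(0.582) = 0.11640.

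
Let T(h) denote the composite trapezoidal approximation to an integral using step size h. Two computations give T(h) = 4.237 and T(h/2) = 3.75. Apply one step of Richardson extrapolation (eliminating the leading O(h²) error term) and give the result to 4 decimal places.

R = (4·T(h/2) − T(h)) / 3 = (4·3.75 − 4.237)/3 = (10.763)/3 = 3.5877.

3.5877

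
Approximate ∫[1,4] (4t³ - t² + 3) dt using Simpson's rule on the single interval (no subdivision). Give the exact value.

243

S = (b−a)/6 · [f(1) + 4f(2.5) + f(4)] = 0.5·[6 + 4·59.25 + 243] = 243.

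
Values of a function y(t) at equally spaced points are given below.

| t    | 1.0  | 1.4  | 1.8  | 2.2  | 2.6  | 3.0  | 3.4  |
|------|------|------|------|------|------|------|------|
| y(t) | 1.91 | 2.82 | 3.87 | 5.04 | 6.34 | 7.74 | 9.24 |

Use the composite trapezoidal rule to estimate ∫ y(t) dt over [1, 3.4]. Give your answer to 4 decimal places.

h = 0.4, n = 6.
(h/2)·[y₀ + 2y₁ + 2y₂ + 2y₃ + 2y₄ + 2y₅ + y₆] = 0.2·(62.77) = 12.5540.

12.5540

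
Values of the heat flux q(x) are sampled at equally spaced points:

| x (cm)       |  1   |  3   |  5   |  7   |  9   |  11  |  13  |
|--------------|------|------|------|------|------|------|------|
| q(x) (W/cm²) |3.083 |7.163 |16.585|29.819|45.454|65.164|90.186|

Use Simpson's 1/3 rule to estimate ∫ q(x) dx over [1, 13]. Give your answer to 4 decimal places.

417.2873

h = 2, n = 6.
(h/3)·[y₀ + 4y₁ + 2y₂ + 4y₃ + 2y₄ + 4y₅ + y₆] = 0.666667·(625.931) = 417.2873.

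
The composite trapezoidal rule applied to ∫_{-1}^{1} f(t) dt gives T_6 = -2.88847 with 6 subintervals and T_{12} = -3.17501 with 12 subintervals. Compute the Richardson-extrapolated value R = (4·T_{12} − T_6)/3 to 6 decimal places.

R = (4·T_{12} − T_6) / 3 = (4·(-3.17501) − (-2.88847))/3 = (-9.81157)/3 = -3.270523.

-3.270523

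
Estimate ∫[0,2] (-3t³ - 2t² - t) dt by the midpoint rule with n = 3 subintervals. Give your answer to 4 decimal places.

-18.5185

h = (2 − 0)/3 = 0.666667.
Midpoints m₁,…,m₃ = 0.333333, 1, 1.666667.
f(m₁)=-0.666667, f(m₂)=-6, f(m₃)=-21.111111.
h·[f(m₁) + f(m₂) + f(m₃)] = 0.666667·(-27.777778) = -18.5185.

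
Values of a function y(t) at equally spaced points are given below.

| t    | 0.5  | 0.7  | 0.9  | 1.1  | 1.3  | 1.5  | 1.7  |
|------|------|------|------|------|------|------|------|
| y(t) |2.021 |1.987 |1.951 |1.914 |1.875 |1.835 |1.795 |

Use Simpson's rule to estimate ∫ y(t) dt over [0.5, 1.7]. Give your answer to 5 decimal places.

h = 0.2, n = 6.
(h/3)·[y₀ + 4y₁ + 2y₂ + 4y₃ + 2y₄ + 4y₅ + y₆] = 0.066667·(34.412) = 2.29413.

2.29413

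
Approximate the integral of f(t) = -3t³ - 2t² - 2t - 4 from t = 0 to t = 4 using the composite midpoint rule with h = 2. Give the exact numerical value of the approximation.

-240

h = (4 − 0)/2 = 2.
Midpoints m₁,…,m₂ = 1, 3.
f(m₁)=-11, f(m₂)=-109.
h·[f(m₁) + f(m₂)] = 2·(-120) = -240.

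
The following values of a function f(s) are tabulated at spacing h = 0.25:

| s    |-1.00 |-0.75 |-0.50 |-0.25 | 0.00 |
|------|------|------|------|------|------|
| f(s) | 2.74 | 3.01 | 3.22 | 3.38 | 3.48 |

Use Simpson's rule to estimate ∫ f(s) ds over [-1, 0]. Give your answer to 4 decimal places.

3.1850

h = 0.25, n = 4.
(h/3)·[y₀ + 4y₁ + 2y₂ + 4y₃ + y₄] = 0.083333·(38.22) = 3.1850.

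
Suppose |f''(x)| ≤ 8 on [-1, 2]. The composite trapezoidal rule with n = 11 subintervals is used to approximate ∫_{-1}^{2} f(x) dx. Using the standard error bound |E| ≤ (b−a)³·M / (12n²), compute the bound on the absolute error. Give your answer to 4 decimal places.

|E| ≤ (3)³·8 / (12·11²) = 216/1452 = 0.1488.

0.1488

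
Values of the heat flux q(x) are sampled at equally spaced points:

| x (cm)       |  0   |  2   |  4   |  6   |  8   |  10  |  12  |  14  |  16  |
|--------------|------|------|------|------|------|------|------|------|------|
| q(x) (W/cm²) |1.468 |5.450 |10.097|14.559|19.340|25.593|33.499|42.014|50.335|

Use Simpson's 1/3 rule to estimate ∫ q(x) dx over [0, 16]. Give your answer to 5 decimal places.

h = 2, n = 8.
(h/3)·[y₀ + 4y₁ + 2y₂ + 4y₃ + 2y₄ + 4y₅ + 2y₆ + 4y₇ + y₈] = 0.666667·(528.139) = 352.09267.

352.09267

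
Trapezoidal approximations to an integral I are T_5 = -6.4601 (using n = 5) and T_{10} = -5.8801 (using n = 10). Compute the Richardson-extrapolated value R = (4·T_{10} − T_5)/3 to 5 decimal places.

R = (4·T_{10} − T_5) / 3 = (4·(-5.8801) − (-6.4601))/3 = (-17.0603)/3 = -5.68677.

-5.68677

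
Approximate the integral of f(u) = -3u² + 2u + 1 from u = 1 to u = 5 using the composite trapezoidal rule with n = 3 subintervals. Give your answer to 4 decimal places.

-99.5556

h = (5 − 1)/3 = 1.333333.
Nodes u₀,…,u₃ = 1, 2.333333, 3.666667, 5.
f(u) = -3u² + 2u + 1: f₀=0, f₁=-10.666667, f₂=-32, f₃=-64.
(h/2)·[f₀ + 2f₁ + 2f₂ + f₃] = 0.666667·(-149.333333) = -99.5556.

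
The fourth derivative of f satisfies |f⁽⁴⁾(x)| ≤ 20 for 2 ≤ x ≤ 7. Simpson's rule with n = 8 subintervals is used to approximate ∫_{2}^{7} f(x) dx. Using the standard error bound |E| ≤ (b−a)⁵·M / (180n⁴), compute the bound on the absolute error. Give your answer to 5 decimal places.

|E| ≤ (5)⁵·20 / (180·8⁴) = 62500/737280 = 0.08477.

0.08477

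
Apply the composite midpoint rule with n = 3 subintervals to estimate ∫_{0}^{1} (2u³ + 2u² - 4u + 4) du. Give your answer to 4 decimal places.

3.1204

h = (1 − 0)/3 = 0.333333.
Midpoints m₁,…,m₃ = 0.166667, 0.5, 0.833333.
f(m₁)=3.398148, f(m₂)=2.75, f(m₃)=3.212963.
h·[f(m₁) + f(m₂) + f(m₃)] = 0.333333·(9.361111) = 3.1204.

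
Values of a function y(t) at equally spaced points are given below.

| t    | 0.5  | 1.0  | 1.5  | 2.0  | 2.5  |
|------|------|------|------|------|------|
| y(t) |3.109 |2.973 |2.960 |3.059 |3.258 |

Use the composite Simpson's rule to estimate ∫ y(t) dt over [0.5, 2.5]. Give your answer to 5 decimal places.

h = 0.5, n = 4.
(h/3)·[y₀ + 4y₁ + 2y₂ + 4y₃ + y₄] = 0.166667·(36.415) = 6.06917.

6.06917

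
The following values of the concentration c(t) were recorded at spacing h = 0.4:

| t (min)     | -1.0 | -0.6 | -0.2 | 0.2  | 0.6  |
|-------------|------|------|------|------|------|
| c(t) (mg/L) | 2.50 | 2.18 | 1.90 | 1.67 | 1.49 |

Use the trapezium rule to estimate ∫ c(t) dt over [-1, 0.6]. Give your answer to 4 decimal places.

3.0980

h = 0.4, n = 4.
(h/2)·[y₀ + 2y₁ + 2y₂ + 2y₃ + y₄] = 0.2·(15.49) = 3.0980.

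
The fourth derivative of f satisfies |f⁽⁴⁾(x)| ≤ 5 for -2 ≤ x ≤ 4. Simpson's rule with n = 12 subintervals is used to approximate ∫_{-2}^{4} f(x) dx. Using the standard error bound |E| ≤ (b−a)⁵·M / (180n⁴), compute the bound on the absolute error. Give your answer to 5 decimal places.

0.01042

|E| ≤ (6)⁵·5 / (180·12⁴) = 38880/3732480 = 0.01042.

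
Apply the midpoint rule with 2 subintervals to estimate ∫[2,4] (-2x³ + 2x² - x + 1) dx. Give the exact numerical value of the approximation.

h = (4 − 2)/2 = 1.
Midpoints m₁,…,m₂ = 2.5, 3.5.
f(m₁)=-20.25, f(m₂)=-63.75.
h·[f(m₁) + f(m₂)] = 1·(-84) = -84.

-84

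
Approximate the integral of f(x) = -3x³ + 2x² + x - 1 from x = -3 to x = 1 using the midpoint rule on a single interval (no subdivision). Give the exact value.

M = (b−a)·f(-1) = 4·(3) = 12.

12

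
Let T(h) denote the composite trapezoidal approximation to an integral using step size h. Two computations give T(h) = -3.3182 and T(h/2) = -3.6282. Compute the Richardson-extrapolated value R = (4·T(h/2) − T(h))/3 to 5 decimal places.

R = (4·T(h/2) − T(h)) / 3 = (4·(-3.6282) − (-3.3182))/3 = (-11.1946)/3 = -3.73153.

-3.73153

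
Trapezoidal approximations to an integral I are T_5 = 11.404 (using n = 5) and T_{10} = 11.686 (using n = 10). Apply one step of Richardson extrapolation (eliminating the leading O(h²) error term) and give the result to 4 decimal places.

R = (4·T_{10} − T_5) / 3 = (4·11.686 − 11.404)/3 = (35.340)/3 = 11.7800.

11.7800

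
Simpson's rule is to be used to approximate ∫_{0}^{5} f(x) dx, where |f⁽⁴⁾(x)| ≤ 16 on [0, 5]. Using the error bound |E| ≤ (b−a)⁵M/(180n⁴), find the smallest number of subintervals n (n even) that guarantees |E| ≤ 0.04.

10

Need 50000/(180n⁴) ≤ 0.04.
n⁴ ≥ 50000/(180·0.04) = 6944.44 ⇒ n ≥ 9.1287, so the smallest even n is 10. (n must be even for Simpson's rule.)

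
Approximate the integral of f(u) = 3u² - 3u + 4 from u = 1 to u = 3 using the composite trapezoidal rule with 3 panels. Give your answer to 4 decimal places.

22.4444

h = (3 − 1)/3 = 0.666667.
Nodes u₀,…,u₃ = 1, 1.666667, 2.333333, 3.
f(u) = 3u² - 3u + 4: f₀=4, f₁=7.333333, f₂=13.333333, f₃=22.
(h/2)·[f₀ + 2f₁ + 2f₂ + f₃] = 0.333333·(67.333333) = 22.4444.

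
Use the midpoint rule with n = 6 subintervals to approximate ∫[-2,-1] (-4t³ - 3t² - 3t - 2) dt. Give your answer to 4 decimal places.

h = (-1 − (-2))/6 = 0.166667.
Midpoints m₁,…,m₆ = -1.916667, -1.75, -1.583333, -1.416667, -1.25, -1.083333.
f(m₁)=20.893519, f(m₂)=15.5, f(m₃)=11.106481, f(m₄)=7.601852, f(m₅)=4.875, f(m₆)=2.814815.
h·[f(m₁) + f(m₂) + f(m₃) + f(m₄) + f(m₅) + f(m₆)] = 0.166667·(62.791667) = 10.4653.

10.4653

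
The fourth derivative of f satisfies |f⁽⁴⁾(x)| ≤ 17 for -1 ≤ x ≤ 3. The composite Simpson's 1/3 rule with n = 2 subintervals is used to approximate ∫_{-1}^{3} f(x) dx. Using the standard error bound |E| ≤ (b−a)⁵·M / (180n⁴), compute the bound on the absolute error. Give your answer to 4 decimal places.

|E| ≤ (4)⁵·17 / (180·2⁴) = 17408/2880 = 6.0444.

6.0444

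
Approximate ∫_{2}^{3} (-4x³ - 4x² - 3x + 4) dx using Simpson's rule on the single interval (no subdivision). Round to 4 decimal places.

S = (b−a)/6 · [f(2) + 4f(2.5) + f(3)] = 0.166667·[(-50) + 4·(-91) + (-149)] = -93.8333.

-93.8333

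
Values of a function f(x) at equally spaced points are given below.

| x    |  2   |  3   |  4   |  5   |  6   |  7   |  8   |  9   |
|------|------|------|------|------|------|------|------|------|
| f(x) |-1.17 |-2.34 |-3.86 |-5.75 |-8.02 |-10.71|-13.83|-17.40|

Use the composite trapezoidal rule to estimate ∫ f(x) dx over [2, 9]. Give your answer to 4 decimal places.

h = 1, n = 7.
(h/2)·[y₀ + 2y₁ + 2y₂ + 2y₃ + 2y₄ + 2y₅ + 2y₆ + y₇] = 0.5·(-107.59) = -53.7950.

-53.7950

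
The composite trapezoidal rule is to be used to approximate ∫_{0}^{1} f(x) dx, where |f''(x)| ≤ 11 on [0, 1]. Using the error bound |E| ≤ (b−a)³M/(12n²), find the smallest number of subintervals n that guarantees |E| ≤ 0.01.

Need 11/(12n²) ≤ 0.01.
n² ≥ 11/(12·0.01) = 91.6667 ⇒ n ≥ 9.5743, so the smallest n is 10.

10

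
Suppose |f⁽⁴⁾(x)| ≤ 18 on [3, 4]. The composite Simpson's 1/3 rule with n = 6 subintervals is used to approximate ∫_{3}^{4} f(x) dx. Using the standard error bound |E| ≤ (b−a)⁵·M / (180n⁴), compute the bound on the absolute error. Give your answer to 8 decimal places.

0.00007716

|E| ≤ (1)⁵·18 / (180·6⁴) = 18/233280 = 0.00007716.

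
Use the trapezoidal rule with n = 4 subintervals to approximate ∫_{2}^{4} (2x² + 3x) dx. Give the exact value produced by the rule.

55.5

h = (4 − 2)/4 = 0.5.
Nodes x₀,…,x₄ = 2, 2.5, 3, 3.5, 4.
f(x) = 2x² + 3x: f₀=14, f₁=20, f₂=27, f₃=35, f₄=44.
(h/2)·[f₀ + 2f₁ + 2f₂ + 2f₃ + f₄] = 0.25·(222) = 55.5.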